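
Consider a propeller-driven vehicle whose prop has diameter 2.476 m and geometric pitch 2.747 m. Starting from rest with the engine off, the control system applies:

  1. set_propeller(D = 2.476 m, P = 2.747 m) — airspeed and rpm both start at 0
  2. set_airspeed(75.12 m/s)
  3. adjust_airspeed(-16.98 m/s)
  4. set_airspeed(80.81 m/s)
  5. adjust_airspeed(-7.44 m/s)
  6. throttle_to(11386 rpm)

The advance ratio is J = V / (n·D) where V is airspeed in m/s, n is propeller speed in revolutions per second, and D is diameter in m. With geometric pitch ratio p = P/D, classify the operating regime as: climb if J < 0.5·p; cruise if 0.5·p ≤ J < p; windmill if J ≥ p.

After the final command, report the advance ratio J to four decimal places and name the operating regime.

J = 0.1562, regime = climb

set_propeller: D = 2.476 m, P = 2.747 m (p = P/D = 1.109451); state ← (V=0, rpm=0)
set_airspeed(75.12): V ← 75.12 m/s
adjust_airspeed(-16.98): V ← 75.12 -16.98 = 58.14 m/s
set_airspeed(80.81): V ← 80.81 m/s
adjust_airspeed(-7.44): V ← 80.81 -7.44 = 73.37 m/s
throttle_to(11386): rpm ← 11386
final state: V = 73.37 m/s, rpm = 11386 → n = rpm/60 = 189.766667 rev/s
J = V / (n·D) = 73.37 / (189.766667 × 2.476) = 0.156152
regime bands: climb J<0.5547 | cruise [0.5547, 1.1095) | windmill J≥1.1095
J = 0.1562 → climb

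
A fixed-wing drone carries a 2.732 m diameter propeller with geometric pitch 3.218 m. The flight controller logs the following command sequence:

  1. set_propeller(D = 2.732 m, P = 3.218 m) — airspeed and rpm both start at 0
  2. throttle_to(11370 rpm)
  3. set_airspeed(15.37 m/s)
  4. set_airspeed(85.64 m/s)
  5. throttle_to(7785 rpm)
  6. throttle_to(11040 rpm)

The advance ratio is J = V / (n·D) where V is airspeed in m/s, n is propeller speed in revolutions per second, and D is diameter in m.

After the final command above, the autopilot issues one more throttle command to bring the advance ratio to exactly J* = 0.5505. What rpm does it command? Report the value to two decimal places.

set_propeller: D = 2.732 m, P = 3.218 m (p = P/D = 1.177892); state ← (V=0, rpm=0)
throttle_to(11370): rpm ← 11370
set_airspeed(15.37): V ← 15.37 m/s
set_airspeed(85.64): V ← 85.64 m/s
throttle_to(7785): rpm ← 7785
throttle_to(11040): rpm ← 11040
final state: V = 85.64 m/s, rpm = 11040 → n = rpm/60 = 184.000000 rev/s
target J* = 0.5505; solve J* = V/(n·D) for n: n = V/(J*·D) = 85.64/(0.5505 × 2.732) = 56.942777 rev/s
rpm = 60·n = 3416.566598

rpm = 3416.57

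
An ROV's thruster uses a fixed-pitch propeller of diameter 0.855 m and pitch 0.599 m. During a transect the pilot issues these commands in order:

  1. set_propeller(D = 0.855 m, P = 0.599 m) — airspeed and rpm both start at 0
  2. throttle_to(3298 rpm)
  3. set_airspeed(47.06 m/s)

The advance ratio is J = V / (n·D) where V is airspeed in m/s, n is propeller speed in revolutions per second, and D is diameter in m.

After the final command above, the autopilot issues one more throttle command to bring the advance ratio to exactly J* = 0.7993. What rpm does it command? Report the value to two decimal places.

set_propeller: D = 0.855 m, P = 0.599 m (p = P/D = 0.700585); state ← (V=0, rpm=0)
throttle_to(3298): rpm ← 3298
set_airspeed(47.06): V ← 47.06 m/s
final state: V = 47.06 m/s, rpm = 3298 → n = rpm/60 = 54.966667 rev/s
target J* = 0.7993; solve J* = V/(n·D) for n: n = V/(J*·D) = 47.06/(0.7993 × 0.855) = 68.861423 rev/s
rpm = 60·n = 4131.685400

rpm = 4131.69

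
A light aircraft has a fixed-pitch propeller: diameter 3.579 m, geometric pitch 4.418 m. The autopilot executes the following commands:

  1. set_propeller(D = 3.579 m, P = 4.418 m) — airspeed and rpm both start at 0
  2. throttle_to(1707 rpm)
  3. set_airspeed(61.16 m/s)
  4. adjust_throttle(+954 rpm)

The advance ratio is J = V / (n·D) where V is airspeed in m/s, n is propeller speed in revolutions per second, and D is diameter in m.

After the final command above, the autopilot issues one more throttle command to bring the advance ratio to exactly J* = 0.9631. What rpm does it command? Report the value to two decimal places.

set_propeller: D = 3.579 m, P = 4.418 m (p = P/D = 1.234423); state ← (V=0, rpm=0)
throttle_to(1707): rpm ← 1707
set_airspeed(61.16): V ← 61.16 m/s
adjust_throttle(+954): rpm ← 1707 +954 = 2661
final state: V = 61.16 m/s, rpm = 2661 → n = rpm/60 = 44.350000 rev/s
target J* = 0.9631; solve J* = V/(n·D) for n: n = V/(J*·D) = 61.16/(0.9631 × 3.579) = 17.743300 rev/s
rpm = 60·n = 1064.598000

rpm = 1064.60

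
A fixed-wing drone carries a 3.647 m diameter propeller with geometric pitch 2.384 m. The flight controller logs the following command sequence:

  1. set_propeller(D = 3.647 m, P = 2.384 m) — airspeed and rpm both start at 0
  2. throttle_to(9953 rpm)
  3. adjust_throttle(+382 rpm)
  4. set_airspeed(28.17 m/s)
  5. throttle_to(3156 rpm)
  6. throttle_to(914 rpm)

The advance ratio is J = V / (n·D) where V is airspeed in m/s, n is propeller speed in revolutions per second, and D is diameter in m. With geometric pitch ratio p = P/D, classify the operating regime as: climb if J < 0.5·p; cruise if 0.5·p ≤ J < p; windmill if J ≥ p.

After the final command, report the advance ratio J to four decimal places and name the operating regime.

set_propeller: D = 3.647 m, P = 2.384 m (p = P/D = 0.653688); state ← (V=0, rpm=0)
throttle_to(9953): rpm ← 9953
adjust_throttle(+382): rpm ← 9953 +382 = 10335
set_airspeed(28.17): V ← 28.17 m/s
throttle_to(3156): rpm ← 3156
throttle_to(914): rpm ← 914
final state: V = 28.17 m/s, rpm = 914 → n = rpm/60 = 15.233333 rev/s
J = V / (n·D) = 28.17 / (15.233333 × 3.647) = 0.507056
regime bands: climb J<0.3268 | cruise [0.3268, 0.6537) | windmill J≥0.6537
J = 0.5071 → cruise

J = 0.5071, regime = cruise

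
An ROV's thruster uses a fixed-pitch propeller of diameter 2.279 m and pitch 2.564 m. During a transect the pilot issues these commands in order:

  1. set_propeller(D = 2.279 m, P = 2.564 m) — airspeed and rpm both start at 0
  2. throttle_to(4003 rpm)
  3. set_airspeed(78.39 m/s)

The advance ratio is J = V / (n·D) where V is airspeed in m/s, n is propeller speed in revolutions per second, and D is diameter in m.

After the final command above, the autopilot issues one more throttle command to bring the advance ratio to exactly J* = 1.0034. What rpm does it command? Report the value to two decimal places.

rpm = 2056.81

set_propeller: D = 2.279 m, P = 2.564 m (p = P/D = 1.125055); state ← (V=0, rpm=0)
throttle_to(4003): rpm ← 4003
set_airspeed(78.39): V ← 78.39 m/s
final state: V = 78.39 m/s, rpm = 4003 → n = rpm/60 = 66.716667 rev/s
target J* = 1.0034; solve J* = V/(n·D) for n: n = V/(J*·D) = 78.39/(1.0034 × 2.279) = 34.280113 rev/s
rpm = 60·n = 2056.806769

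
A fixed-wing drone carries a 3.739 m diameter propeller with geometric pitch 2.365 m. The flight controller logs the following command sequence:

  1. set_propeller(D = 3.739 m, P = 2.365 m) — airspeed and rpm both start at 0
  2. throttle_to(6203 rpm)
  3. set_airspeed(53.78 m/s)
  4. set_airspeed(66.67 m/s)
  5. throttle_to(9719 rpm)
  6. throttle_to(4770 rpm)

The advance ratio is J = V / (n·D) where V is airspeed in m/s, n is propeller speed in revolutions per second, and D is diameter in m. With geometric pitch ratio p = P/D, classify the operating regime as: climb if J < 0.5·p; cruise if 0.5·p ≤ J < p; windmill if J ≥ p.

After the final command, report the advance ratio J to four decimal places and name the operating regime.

set_propeller: D = 3.739 m, P = 2.365 m (p = P/D = 0.632522); state ← (V=0, rpm=0)
throttle_to(6203): rpm ← 6203
set_airspeed(53.78): V ← 53.78 m/s
set_airspeed(66.67): V ← 66.67 m/s
throttle_to(9719): rpm ← 9719
throttle_to(4770): rpm ← 4770
final state: V = 66.67 m/s, rpm = 4770 → n = rpm/60 = 79.500000 rev/s
J = V / (n·D) = 66.67 / (79.500000 × 3.739) = 0.224289
regime bands: climb J<0.3163 | cruise [0.3163, 0.6325) | windmill J≥0.6325
J = 0.2243 → climb

J = 0.2243, regime = climb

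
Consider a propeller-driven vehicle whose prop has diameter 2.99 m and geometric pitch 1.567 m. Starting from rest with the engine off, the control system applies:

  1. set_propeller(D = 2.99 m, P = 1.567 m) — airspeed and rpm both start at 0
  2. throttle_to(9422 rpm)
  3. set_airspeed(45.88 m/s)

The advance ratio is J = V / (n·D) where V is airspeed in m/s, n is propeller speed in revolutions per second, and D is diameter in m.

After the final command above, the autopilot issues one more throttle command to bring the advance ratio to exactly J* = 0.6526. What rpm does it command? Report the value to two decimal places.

set_propeller: D = 2.99 m, P = 1.567 m (p = P/D = 0.524080); state ← (V=0, rpm=0)
throttle_to(9422): rpm ← 9422
set_airspeed(45.88): V ← 45.88 m/s
final state: V = 45.88 m/s, rpm = 9422 → n = rpm/60 = 157.033333 rev/s
target J* = 0.6526; solve J* = V/(n·D) for n: n = V/(J*·D) = 45.88/(0.6526 × 2.99) = 23.512843 rev/s
rpm = 60·n = 1410.770604

rpm = 1410.77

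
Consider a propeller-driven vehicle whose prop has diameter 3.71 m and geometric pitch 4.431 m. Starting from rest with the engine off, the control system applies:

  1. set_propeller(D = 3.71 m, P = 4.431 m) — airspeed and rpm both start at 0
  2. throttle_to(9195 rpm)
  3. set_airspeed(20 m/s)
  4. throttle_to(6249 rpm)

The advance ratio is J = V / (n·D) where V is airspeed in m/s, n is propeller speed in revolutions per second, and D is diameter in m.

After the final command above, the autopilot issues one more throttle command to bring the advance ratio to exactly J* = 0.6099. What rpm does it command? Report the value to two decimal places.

rpm = 530.33

set_propeller: D = 3.71 m, P = 4.431 m (p = P/D = 1.194340); state ← (V=0, rpm=0)
throttle_to(9195): rpm ← 9195
set_airspeed(20): V ← 20 m/s
throttle_to(6249): rpm ← 6249
final state: V = 20 m/s, rpm = 6249 → n = rpm/60 = 104.150000 rev/s
target J* = 0.6099; solve J* = V/(n·D) for n: n = V/(J*·D) = 20/(0.6099 × 3.71) = 8.838884 rev/s
rpm = 60·n = 530.333062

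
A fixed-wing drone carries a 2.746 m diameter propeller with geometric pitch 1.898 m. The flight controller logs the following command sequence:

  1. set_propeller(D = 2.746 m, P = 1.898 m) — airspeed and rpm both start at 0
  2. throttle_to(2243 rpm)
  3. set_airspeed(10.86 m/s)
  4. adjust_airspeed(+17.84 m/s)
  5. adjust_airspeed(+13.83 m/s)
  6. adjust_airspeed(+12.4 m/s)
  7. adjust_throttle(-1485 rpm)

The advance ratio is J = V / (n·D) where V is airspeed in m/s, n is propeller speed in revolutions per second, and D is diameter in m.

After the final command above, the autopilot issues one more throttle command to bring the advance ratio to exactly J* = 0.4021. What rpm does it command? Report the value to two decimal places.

rpm = 2984.88

set_propeller: D = 2.746 m, P = 1.898 m (p = P/D = 0.691187); state ← (V=0, rpm=0)
throttle_to(2243): rpm ← 2243
set_airspeed(10.86): V ← 10.86 m/s
adjust_airspeed(+17.84): V ← 10.86 +17.84 = 28.7 m/s
adjust_airspeed(+13.83): V ← 28.7 +13.83 = 42.53 m/s
adjust_airspeed(+12.4): V ← 42.53 +12.4 = 54.93 m/s
adjust_throttle(-1485): rpm ← 2243 -1485 = 758
final state: V = 54.93 m/s, rpm = 758 → n = rpm/60 = 12.633333 rev/s
target J* = 0.4021; solve J* = V/(n·D) for n: n = V/(J*·D) = 54.93/(0.4021 × 2.746) = 49.747928 rev/s
rpm = 60·n = 2984.875652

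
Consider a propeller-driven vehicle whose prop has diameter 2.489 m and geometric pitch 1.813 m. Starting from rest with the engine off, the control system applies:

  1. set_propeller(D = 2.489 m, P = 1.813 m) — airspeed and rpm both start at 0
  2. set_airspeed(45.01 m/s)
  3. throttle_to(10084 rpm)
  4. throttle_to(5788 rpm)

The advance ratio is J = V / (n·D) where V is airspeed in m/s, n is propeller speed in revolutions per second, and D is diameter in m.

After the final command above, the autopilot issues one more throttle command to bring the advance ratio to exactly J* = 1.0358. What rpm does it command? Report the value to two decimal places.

rpm = 1047.51

set_propeller: D = 2.489 m, P = 1.813 m (p = P/D = 0.728405); state ← (V=0, rpm=0)
set_airspeed(45.01): V ← 45.01 m/s
throttle_to(10084): rpm ← 10084
throttle_to(5788): rpm ← 5788
final state: V = 45.01 m/s, rpm = 5788 → n = rpm/60 = 96.466667 rev/s
target J* = 1.0358; solve J* = V/(n·D) for n: n = V/(J*·D) = 45.01/(1.0358 × 2.489) = 17.458552 rev/s
rpm = 60·n = 1047.513093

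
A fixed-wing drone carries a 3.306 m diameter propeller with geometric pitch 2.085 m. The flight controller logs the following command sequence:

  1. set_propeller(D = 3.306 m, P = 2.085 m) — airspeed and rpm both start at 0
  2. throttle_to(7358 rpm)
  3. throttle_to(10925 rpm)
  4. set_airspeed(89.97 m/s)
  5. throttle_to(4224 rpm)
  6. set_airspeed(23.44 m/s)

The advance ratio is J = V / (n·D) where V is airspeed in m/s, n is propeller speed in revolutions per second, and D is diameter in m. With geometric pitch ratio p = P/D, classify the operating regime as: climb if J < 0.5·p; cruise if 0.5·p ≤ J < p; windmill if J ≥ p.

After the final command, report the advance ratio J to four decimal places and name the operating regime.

set_propeller: D = 3.306 m, P = 2.085 m (p = P/D = 0.630672); state ← (V=0, rpm=0)
throttle_to(7358): rpm ← 7358
throttle_to(10925): rpm ← 10925
set_airspeed(89.97): V ← 89.97 m/s
throttle_to(4224): rpm ← 4224
set_airspeed(23.44): V ← 23.44 m/s
final state: V = 23.44 m/s, rpm = 4224 → n = rpm/60 = 70.400000 rev/s
J = V / (n·D) = 23.44 / (70.400000 × 3.306) = 0.100712
regime bands: climb J<0.3153 | cruise [0.3153, 0.6307) | windmill J≥0.6307
J = 0.1007 → climb

J = 0.1007, regime = climb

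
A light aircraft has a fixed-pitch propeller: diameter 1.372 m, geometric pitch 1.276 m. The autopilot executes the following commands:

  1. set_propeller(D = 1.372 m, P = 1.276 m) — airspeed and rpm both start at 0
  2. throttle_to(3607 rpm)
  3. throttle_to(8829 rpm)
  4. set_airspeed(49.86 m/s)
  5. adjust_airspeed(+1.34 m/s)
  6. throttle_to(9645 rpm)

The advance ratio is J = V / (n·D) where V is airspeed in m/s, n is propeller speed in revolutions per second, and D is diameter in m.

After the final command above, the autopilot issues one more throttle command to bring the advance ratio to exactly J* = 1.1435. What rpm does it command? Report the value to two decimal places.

rpm = 1958.08

set_propeller: D = 1.372 m, P = 1.276 m (p = P/D = 0.930029); state ← (V=0, rpm=0)
throttle_to(3607): rpm ← 3607
throttle_to(8829): rpm ← 8829
set_airspeed(49.86): V ← 49.86 m/s
adjust_airspeed(+1.34): V ← 49.86 +1.34 = 51.2 m/s
throttle_to(9645): rpm ← 9645
final state: V = 51.2 m/s, rpm = 9645 → n = rpm/60 = 160.750000 rev/s
target J* = 1.1435; solve J* = V/(n·D) for n: n = V/(J*·D) = 51.2/(1.1435 × 1.372) = 32.634704 rev/s
rpm = 60·n = 1958.082252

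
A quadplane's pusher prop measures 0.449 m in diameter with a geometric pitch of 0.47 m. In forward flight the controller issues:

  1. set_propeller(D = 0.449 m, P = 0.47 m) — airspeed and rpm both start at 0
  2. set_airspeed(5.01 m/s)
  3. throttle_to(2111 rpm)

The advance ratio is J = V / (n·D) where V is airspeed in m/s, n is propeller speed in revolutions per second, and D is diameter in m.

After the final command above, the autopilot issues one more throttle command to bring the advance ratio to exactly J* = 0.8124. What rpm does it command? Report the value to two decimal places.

set_propeller: D = 0.449 m, P = 0.47 m (p = P/D = 1.046771); state ← (V=0, rpm=0)
set_airspeed(5.01): V ← 5.01 m/s
throttle_to(2111): rpm ← 2111
final state: V = 5.01 m/s, rpm = 2111 → n = rpm/60 = 35.183333 rev/s
target J* = 0.8124; solve J* = V/(n·D) for n: n = V/(J*·D) = 5.01/(0.8124 × 0.449) = 13.734772 rev/s
rpm = 60·n = 824.086350

rpm = 824.09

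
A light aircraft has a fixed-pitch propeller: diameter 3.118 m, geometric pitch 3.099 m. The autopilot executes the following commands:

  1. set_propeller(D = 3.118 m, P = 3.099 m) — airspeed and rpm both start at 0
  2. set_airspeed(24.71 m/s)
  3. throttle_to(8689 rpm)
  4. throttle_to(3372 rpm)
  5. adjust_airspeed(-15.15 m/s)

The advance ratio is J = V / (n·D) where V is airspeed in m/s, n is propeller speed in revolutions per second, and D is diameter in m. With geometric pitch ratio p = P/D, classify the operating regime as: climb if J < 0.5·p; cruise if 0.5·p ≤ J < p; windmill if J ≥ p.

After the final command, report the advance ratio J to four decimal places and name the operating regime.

J = 0.0546, regime = climb

set_propeller: D = 3.118 m, P = 3.099 m (p = P/D = 0.993906); state ← (V=0, rpm=0)
set_airspeed(24.71): V ← 24.71 m/s
throttle_to(8689): rpm ← 8689
throttle_to(3372): rpm ← 3372
adjust_airspeed(-15.15): V ← 24.71 -15.15 = 9.56 m/s
final state: V = 9.56 m/s, rpm = 3372 → n = rpm/60 = 56.200000 rev/s
J = V / (n·D) = 9.56 / (56.200000 × 3.118) = 0.054556
regime bands: climb J<0.4970 | cruise [0.4970, 0.9939) | windmill J≥0.9939
J = 0.0546 → climb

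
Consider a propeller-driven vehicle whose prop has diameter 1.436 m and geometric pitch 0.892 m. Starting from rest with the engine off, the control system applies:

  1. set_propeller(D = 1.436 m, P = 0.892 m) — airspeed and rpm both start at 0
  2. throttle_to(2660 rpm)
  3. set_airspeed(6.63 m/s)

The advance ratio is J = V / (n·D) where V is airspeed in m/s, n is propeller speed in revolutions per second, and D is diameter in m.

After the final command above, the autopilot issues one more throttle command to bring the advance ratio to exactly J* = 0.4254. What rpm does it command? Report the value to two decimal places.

set_propeller: D = 1.436 m, P = 0.892 m (p = P/D = 0.621170); state ← (V=0, rpm=0)
throttle_to(2660): rpm ← 2660
set_airspeed(6.63): V ← 6.63 m/s
final state: V = 6.63 m/s, rpm = 2660 → n = rpm/60 = 44.333333 rev/s
target J* = 0.4254; solve J* = V/(n·D) for n: n = V/(J*·D) = 6.63/(0.4254 × 1.436) = 10.853295 rev/s
rpm = 60·n = 651.197693

rpm = 651.20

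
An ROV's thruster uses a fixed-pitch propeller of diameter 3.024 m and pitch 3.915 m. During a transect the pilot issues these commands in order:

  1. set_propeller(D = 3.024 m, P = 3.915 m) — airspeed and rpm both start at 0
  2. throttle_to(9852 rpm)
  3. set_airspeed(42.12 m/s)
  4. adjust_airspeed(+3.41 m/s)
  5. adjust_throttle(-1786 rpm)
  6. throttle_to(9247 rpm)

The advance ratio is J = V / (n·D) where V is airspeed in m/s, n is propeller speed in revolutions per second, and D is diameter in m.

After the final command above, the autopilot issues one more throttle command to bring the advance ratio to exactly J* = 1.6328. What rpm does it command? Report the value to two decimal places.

rpm = 553.27

set_propeller: D = 3.024 m, P = 3.915 m (p = P/D = 1.294643); state ← (V=0, rpm=0)
throttle_to(9852): rpm ← 9852
set_airspeed(42.12): V ← 42.12 m/s
adjust_airspeed(+3.41): V ← 42.12 +3.41 = 45.53 m/s
adjust_throttle(-1786): rpm ← 9852 -1786 = 8066
throttle_to(9247): rpm ← 9247
final state: V = 45.53 m/s, rpm = 9247 → n = rpm/60 = 154.116667 rev/s
target J* = 1.6328; solve J* = V/(n·D) for n: n = V/(J*·D) = 45.53/(1.6328 × 3.024) = 9.221103 rev/s
rpm = 60·n = 553.266178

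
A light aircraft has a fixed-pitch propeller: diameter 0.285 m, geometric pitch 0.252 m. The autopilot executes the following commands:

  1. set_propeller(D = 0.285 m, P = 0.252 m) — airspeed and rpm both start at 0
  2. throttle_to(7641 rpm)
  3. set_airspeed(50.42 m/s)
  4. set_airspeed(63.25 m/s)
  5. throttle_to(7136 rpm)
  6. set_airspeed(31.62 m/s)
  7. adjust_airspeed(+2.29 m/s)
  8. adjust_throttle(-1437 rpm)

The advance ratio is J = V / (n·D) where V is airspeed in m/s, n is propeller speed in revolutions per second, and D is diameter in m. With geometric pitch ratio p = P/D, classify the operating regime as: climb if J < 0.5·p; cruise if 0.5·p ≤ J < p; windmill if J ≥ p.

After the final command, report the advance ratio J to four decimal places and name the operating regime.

J = 1.2527, regime = windmill

set_propeller: D = 0.285 m, P = 0.252 m (p = P/D = 0.884211); state ← (V=0, rpm=0)
throttle_to(7641): rpm ← 7641
set_airspeed(50.42): V ← 50.42 m/s
set_airspeed(63.25): V ← 63.25 m/s
throttle_to(7136): rpm ← 7136
set_airspeed(31.62): V ← 31.62 m/s
adjust_airspeed(+2.29): V ← 31.62 +2.29 = 33.91 m/s
adjust_throttle(-1437): rpm ← 7136 -1437 = 5699
final state: V = 33.91 m/s, rpm = 5699 → n = rpm/60 = 94.983333 rev/s
J = V / (n·D) = 33.91 / (94.983333 × 0.285) = 1.252667
regime bands: climb J<0.4421 | cruise [0.4421, 0.8842) | windmill J≥0.8842
J = 1.2527 → windmill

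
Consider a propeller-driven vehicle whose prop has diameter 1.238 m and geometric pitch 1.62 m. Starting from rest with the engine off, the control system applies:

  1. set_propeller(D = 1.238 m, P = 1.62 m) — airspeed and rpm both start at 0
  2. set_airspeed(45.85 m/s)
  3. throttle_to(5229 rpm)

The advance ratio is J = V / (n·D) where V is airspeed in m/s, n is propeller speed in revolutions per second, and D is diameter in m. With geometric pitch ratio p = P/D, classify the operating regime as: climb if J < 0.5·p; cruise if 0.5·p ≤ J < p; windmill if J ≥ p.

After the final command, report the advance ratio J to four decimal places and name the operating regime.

J = 0.4250, regime = climb

set_propeller: D = 1.238 m, P = 1.62 m (p = P/D = 1.308562); state ← (V=0, rpm=0)
set_airspeed(45.85): V ← 45.85 m/s
throttle_to(5229): rpm ← 5229
final state: V = 45.85 m/s, rpm = 5229 → n = rpm/60 = 87.150000 rev/s
J = V / (n·D) = 45.85 / (87.150000 × 1.238) = 0.424963
regime bands: climb J<0.6543 | cruise [0.6543, 1.3086) | windmill J≥1.3086
J = 0.4250 → climb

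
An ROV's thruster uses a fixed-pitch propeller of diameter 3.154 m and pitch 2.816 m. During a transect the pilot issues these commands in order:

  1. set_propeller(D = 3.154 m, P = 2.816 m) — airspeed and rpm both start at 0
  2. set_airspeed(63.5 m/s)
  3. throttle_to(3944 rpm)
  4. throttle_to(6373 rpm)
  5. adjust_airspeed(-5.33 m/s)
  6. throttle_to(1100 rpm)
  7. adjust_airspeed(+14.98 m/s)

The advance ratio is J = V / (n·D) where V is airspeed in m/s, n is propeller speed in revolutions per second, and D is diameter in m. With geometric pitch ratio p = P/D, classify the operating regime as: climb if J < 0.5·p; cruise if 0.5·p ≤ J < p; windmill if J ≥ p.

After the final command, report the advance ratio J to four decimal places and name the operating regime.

set_propeller: D = 3.154 m, P = 2.816 m (p = P/D = 0.892834); state ← (V=0, rpm=0)
set_airspeed(63.5): V ← 63.5 m/s
throttle_to(3944): rpm ← 3944
throttle_to(6373): rpm ← 6373
adjust_airspeed(-5.33): V ← 63.5 -5.33 = 58.17 m/s
throttle_to(1100): rpm ← 1100
adjust_airspeed(+14.98): V ← 58.17 +14.98 = 73.15 m/s
final state: V = 73.15 m/s, rpm = 1100 → n = rpm/60 = 18.333333 rev/s
J = V / (n·D) = 73.15 / (18.333333 × 3.154) = 1.265060
regime bands: climb J<0.4464 | cruise [0.4464, 0.8928) | windmill J≥0.8928
J = 1.2651 → windmill

J = 1.2651, regime = windmill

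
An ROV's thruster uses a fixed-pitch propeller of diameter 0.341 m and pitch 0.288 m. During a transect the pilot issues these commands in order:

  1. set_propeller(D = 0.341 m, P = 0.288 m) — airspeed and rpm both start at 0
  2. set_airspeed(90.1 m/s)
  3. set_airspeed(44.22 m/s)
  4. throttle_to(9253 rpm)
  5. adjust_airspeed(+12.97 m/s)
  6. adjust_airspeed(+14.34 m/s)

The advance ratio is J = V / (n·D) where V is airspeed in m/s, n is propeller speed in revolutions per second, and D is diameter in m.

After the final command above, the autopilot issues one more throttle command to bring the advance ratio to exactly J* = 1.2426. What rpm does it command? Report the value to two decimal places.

set_propeller: D = 0.341 m, P = 0.288 m (p = P/D = 0.844575); state ← (V=0, rpm=0)
set_airspeed(90.1): V ← 90.1 m/s
set_airspeed(44.22): V ← 44.22 m/s
throttle_to(9253): rpm ← 9253
adjust_airspeed(+12.97): V ← 44.22 +12.97 = 57.19 m/s
adjust_airspeed(+14.34): V ← 57.19 +14.34 = 71.53 m/s
final state: V = 71.53 m/s, rpm = 9253 → n = rpm/60 = 154.216667 rev/s
target J* = 1.2426; solve J* = V/(n·D) for n: n = V/(J*·D) = 71.53/(1.2426 × 0.341) = 168.811682 rev/s
rpm = 60·n = 10128.700912

rpm = 10128.70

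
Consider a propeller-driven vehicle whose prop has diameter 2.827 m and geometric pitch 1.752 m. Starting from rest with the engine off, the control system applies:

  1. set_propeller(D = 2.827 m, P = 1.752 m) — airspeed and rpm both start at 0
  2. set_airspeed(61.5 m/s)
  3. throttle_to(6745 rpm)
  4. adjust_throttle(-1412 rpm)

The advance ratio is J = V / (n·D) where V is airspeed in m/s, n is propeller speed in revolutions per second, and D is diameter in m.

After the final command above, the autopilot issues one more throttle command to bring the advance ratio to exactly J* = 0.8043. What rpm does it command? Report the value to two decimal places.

rpm = 1622.87

set_propeller: D = 2.827 m, P = 1.752 m (p = P/D = 0.619738); state ← (V=0, rpm=0)
set_airspeed(61.5): V ← 61.5 m/s
throttle_to(6745): rpm ← 6745
adjust_throttle(-1412): rpm ← 6745 -1412 = 5333
final state: V = 61.5 m/s, rpm = 5333 → n = rpm/60 = 88.883333 rev/s
target J* = 0.8043; solve J* = V/(n·D) for n: n = V/(J*·D) = 61.5/(0.8043 × 2.827) = 27.047756 rev/s
rpm = 60·n = 1622.865355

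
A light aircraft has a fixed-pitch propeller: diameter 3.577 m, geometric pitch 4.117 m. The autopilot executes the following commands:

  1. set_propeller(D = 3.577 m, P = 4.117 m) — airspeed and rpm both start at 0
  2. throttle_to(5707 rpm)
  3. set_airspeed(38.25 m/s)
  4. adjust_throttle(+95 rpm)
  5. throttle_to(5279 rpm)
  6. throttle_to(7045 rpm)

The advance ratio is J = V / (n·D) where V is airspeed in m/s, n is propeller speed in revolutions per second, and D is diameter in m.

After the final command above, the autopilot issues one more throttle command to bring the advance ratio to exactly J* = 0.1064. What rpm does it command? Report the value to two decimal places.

rpm = 6030.07

set_propeller: D = 3.577 m, P = 4.117 m (p = P/D = 1.150964); state ← (V=0, rpm=0)
throttle_to(5707): rpm ← 5707
set_airspeed(38.25): V ← 38.25 m/s
adjust_throttle(+95): rpm ← 5707 +95 = 5802
throttle_to(5279): rpm ← 5279
throttle_to(7045): rpm ← 7045
final state: V = 38.25 m/s, rpm = 7045 → n = rpm/60 = 117.416667 rev/s
target J* = 0.1064; solve J* = V/(n·D) for n: n = V/(J*·D) = 38.25/(0.1064 × 3.577) = 100.501113 rev/s
rpm = 60·n = 6030.066780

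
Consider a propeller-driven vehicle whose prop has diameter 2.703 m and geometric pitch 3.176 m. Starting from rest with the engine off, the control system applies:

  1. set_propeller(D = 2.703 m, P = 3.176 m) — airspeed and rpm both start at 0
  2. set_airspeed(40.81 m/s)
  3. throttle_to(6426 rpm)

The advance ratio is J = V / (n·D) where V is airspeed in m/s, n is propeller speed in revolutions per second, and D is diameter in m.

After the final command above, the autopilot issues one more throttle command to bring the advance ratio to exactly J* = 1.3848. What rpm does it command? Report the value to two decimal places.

set_propeller: D = 2.703 m, P = 3.176 m (p = P/D = 1.174991); state ← (V=0, rpm=0)
set_airspeed(40.81): V ← 40.81 m/s
throttle_to(6426): rpm ← 6426
final state: V = 40.81 m/s, rpm = 6426 → n = rpm/60 = 107.100000 rev/s
target J* = 1.3848; solve J* = V/(n·D) for n: n = V/(J*·D) = 40.81/(1.3848 × 2.703) = 10.902686 rev/s
rpm = 60·n = 654.161145

rpm = 654.16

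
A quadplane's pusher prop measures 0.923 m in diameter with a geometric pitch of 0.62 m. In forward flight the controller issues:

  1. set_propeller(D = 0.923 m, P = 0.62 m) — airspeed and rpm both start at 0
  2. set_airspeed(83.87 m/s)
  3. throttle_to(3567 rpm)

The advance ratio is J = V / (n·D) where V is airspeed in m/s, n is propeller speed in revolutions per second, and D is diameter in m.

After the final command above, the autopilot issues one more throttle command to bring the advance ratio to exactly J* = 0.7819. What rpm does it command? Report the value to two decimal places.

rpm = 6972.76

set_propeller: D = 0.923 m, P = 0.62 m (p = P/D = 0.671723); state ← (V=0, rpm=0)
set_airspeed(83.87): V ← 83.87 m/s
throttle_to(3567): rpm ← 3567
final state: V = 83.87 m/s, rpm = 3567 → n = rpm/60 = 59.450000 rev/s
target J* = 0.7819; solve J* = V/(n·D) for n: n = V/(J*·D) = 83.87/(0.7819 × 0.923) = 116.212737 rev/s
rpm = 60·n = 6972.764207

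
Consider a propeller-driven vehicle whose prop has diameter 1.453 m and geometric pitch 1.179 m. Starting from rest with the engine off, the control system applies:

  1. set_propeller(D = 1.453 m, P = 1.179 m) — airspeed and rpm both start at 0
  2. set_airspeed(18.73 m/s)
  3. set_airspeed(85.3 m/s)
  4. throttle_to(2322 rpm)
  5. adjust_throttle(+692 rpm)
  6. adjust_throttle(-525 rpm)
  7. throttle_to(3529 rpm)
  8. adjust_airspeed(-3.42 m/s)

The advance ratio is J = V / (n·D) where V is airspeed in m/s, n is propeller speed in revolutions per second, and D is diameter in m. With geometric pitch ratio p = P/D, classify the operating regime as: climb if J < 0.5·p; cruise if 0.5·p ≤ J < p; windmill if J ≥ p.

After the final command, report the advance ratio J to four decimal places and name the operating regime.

set_propeller: D = 1.453 m, P = 1.179 m (p = P/D = 0.811425); state ← (V=0, rpm=0)
set_airspeed(18.73): V ← 18.73 m/s
set_airspeed(85.3): V ← 85.3 m/s
throttle_to(2322): rpm ← 2322
adjust_throttle(+692): rpm ← 2322 +692 = 3014
adjust_throttle(-525): rpm ← 3014 -525 = 2489
throttle_to(3529): rpm ← 3529
adjust_airspeed(-3.42): V ← 85.3 -3.42 = 81.88 m/s
final state: V = 81.88 m/s, rpm = 3529 → n = rpm/60 = 58.816667 rev/s
J = V / (n·D) = 81.88 / (58.816667 × 1.453) = 0.958102
regime bands: climb J<0.4057 | cruise [0.4057, 0.8114) | windmill J≥0.8114
J = 0.9581 → windmill

J = 0.9581, regime = windmill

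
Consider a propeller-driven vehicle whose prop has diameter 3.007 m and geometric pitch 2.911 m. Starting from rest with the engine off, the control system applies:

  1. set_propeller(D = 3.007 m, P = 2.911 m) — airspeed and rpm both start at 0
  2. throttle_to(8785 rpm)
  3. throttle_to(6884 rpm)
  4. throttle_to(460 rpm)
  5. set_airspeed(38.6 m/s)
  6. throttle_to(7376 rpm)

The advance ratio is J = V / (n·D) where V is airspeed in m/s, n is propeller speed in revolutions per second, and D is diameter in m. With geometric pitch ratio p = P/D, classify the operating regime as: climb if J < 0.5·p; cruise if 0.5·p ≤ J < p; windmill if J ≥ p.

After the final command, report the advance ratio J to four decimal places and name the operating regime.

set_propeller: D = 3.007 m, P = 2.911 m (p = P/D = 0.968074); state ← (V=0, rpm=0)
throttle_to(8785): rpm ← 8785
throttle_to(6884): rpm ← 6884
throttle_to(460): rpm ← 460
set_airspeed(38.6): V ← 38.6 m/s
throttle_to(7376): rpm ← 7376
final state: V = 38.6 m/s, rpm = 7376 → n = rpm/60 = 122.933333 rev/s
J = V / (n·D) = 38.6 / (122.933333 × 3.007) = 0.104420
regime bands: climb J<0.4840 | cruise [0.4840, 0.9681) | windmill J≥0.9681
J = 0.1044 → climb

J = 0.1044, regime = climb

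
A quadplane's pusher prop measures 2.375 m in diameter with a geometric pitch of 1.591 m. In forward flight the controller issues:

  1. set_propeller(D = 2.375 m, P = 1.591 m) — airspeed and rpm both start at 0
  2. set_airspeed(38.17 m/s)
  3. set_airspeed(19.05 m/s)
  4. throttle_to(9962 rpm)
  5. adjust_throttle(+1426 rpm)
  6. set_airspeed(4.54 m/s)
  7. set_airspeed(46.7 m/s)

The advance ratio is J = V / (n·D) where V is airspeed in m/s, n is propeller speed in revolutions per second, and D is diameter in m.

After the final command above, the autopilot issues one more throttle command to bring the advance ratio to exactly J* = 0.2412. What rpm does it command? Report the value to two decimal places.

set_propeller: D = 2.375 m, P = 1.591 m (p = P/D = 0.669895); state ← (V=0, rpm=0)
set_airspeed(38.17): V ← 38.17 m/s
set_airspeed(19.05): V ← 19.05 m/s
throttle_to(9962): rpm ← 9962
adjust_throttle(+1426): rpm ← 9962 +1426 = 11388
set_airspeed(4.54): V ← 4.54 m/s
set_airspeed(46.7): V ← 46.7 m/s
final state: V = 46.7 m/s, rpm = 11388 → n = rpm/60 = 189.800000 rev/s
target J* = 0.2412; solve J* = V/(n·D) for n: n = V/(J*·D) = 46.7/(0.2412 × 2.375) = 81.522213 rev/s
rpm = 60·n = 4891.332810

rpm = 4891.33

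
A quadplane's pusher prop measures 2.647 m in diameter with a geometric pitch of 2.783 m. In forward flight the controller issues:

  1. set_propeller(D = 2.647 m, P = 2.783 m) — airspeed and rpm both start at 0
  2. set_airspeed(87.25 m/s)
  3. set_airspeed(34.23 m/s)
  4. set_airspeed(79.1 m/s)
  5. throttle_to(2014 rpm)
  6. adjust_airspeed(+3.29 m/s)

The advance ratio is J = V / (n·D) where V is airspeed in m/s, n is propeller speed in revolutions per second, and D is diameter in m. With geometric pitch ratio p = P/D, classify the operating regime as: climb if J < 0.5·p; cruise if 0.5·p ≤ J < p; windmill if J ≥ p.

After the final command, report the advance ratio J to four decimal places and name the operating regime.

J = 0.9273, regime = cruise

set_propeller: D = 2.647 m, P = 2.783 m (p = P/D = 1.051379); state ← (V=0, rpm=0)
set_airspeed(87.25): V ← 87.25 m/s
set_airspeed(34.23): V ← 34.23 m/s
set_airspeed(79.1): V ← 79.1 m/s
throttle_to(2014): rpm ← 2014
adjust_airspeed(+3.29): V ← 79.1 +3.29 = 82.39 m/s
final state: V = 82.39 m/s, rpm = 2014 → n = rpm/60 = 33.566667 rev/s
J = V / (n·D) = 82.39 / (33.566667 × 2.647) = 0.927283
regime bands: climb J<0.5257 | cruise [0.5257, 1.0514) | windmill J≥1.0514
J = 0.9273 → cruise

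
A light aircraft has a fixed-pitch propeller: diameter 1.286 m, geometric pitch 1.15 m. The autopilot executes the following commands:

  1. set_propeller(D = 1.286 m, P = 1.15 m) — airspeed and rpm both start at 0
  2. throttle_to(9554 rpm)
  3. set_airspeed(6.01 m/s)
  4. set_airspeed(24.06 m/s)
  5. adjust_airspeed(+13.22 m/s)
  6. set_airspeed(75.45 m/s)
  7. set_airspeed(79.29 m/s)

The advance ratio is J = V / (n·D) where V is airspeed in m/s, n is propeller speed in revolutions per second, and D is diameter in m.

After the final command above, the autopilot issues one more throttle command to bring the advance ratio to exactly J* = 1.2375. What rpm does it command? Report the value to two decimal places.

rpm = 2989.40

set_propeller: D = 1.286 m, P = 1.15 m (p = P/D = 0.894246); state ← (V=0, rpm=0)
throttle_to(9554): rpm ← 9554
set_airspeed(6.01): V ← 6.01 m/s
set_airspeed(24.06): V ← 24.06 m/s
adjust_airspeed(+13.22): V ← 24.06 +13.22 = 37.28 m/s
set_airspeed(75.45): V ← 75.45 m/s
set_airspeed(79.29): V ← 79.29 m/s
final state: V = 79.29 m/s, rpm = 9554 → n = rpm/60 = 159.233333 rev/s
target J* = 1.2375; solve J* = V/(n·D) for n: n = V/(J*·D) = 79.29/(1.2375 × 1.286) = 49.823272 rev/s
rpm = 60·n = 2989.396296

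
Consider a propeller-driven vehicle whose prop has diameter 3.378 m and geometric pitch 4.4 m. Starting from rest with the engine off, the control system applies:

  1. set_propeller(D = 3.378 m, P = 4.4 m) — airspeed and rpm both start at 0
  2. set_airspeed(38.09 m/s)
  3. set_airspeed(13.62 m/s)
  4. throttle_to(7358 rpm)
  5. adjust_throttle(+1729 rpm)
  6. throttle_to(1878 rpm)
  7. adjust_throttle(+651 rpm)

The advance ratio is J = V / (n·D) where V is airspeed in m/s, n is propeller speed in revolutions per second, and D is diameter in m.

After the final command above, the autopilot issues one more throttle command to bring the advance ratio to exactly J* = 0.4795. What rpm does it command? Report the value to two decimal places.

rpm = 504.52

set_propeller: D = 3.378 m, P = 4.4 m (p = P/D = 1.302546); state ← (V=0, rpm=0)
set_airspeed(38.09): V ← 38.09 m/s
set_airspeed(13.62): V ← 13.62 m/s
throttle_to(7358): rpm ← 7358
adjust_throttle(+1729): rpm ← 7358 +1729 = 9087
throttle_to(1878): rpm ← 1878
adjust_throttle(+651): rpm ← 1878 +651 = 2529
final state: V = 13.62 m/s, rpm = 2529 → n = rpm/60 = 42.150000 rev/s
target J* = 0.4795; solve J* = V/(n·D) for n: n = V/(J*·D) = 13.62/(0.4795 × 3.378) = 8.408700 rev/s
rpm = 60·n = 504.521991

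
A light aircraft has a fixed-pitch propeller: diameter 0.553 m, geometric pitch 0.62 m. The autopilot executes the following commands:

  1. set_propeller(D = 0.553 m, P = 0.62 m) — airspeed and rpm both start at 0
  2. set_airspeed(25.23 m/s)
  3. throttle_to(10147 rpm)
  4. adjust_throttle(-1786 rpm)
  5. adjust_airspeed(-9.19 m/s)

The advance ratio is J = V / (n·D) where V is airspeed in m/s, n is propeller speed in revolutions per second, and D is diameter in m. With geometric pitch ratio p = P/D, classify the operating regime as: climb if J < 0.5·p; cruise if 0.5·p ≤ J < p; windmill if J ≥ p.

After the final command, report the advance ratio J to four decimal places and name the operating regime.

J = 0.2081, regime = climb

set_propeller: D = 0.553 m, P = 0.62 m (p = P/D = 1.121157); state ← (V=0, rpm=0)
set_airspeed(25.23): V ← 25.23 m/s
throttle_to(10147): rpm ← 10147
adjust_throttle(-1786): rpm ← 10147 -1786 = 8361
adjust_airspeed(-9.19): V ← 25.23 -9.19 = 16.04 m/s
final state: V = 16.04 m/s, rpm = 8361 → n = rpm/60 = 139.350000 rev/s
J = V / (n·D) = 16.04 / (139.350000 × 0.553) = 0.208148
regime bands: climb J<0.5606 | cruise [0.5606, 1.1212) | windmill J≥1.1212
J = 0.2081 → climb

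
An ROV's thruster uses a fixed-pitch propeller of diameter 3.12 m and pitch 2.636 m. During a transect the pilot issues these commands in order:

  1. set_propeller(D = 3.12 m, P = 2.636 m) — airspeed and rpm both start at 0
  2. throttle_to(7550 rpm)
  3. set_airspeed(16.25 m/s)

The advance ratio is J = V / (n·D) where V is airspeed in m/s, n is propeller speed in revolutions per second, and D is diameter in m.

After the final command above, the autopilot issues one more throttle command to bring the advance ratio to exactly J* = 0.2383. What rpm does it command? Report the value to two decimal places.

set_propeller: D = 3.12 m, P = 2.636 m (p = P/D = 0.844872); state ← (V=0, rpm=0)
throttle_to(7550): rpm ← 7550
set_airspeed(16.25): V ← 16.25 m/s
final state: V = 16.25 m/s, rpm = 7550 → n = rpm/60 = 125.833333 rev/s
target J* = 0.2383; solve J* = V/(n·D) for n: n = V/(J*·D) = 16.25/(0.2383 × 3.12) = 21.856204 rev/s
rpm = 60·n = 1311.372220

rpm = 1311.37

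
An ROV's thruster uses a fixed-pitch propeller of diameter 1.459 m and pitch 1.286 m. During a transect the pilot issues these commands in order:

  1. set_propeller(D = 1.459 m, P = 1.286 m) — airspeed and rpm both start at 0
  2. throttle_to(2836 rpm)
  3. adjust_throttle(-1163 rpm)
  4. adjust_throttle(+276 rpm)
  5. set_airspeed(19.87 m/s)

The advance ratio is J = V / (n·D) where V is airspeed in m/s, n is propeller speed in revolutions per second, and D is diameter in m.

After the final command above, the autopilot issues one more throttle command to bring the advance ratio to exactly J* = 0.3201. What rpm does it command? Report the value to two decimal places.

rpm = 2552.75

set_propeller: D = 1.459 m, P = 1.286 m (p = P/D = 0.881426); state ← (V=0, rpm=0)
throttle_to(2836): rpm ← 2836
adjust_throttle(-1163): rpm ← 2836 -1163 = 1673
adjust_throttle(+276): rpm ← 1673 +276 = 1949
set_airspeed(19.87): V ← 19.87 m/s
final state: V = 19.87 m/s, rpm = 1949 → n = rpm/60 = 32.483333 rev/s
target J* = 0.3201; solve J* = V/(n·D) for n: n = V/(J*·D) = 19.87/(0.3201 × 1.459) = 42.545820 rev/s
rpm = 60·n = 2552.749216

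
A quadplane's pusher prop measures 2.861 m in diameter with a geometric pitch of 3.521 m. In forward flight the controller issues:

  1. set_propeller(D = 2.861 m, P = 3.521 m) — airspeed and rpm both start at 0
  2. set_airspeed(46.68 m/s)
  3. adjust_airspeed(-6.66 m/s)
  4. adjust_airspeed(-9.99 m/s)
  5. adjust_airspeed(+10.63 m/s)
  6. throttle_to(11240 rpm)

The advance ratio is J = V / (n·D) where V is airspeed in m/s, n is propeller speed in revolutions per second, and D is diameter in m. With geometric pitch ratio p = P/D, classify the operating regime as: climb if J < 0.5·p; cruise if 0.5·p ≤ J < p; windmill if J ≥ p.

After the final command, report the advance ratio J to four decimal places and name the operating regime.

J = 0.0759, regime = climb

set_propeller: D = 2.861 m, P = 3.521 m (p = P/D = 1.230689); state ← (V=0, rpm=0)
set_airspeed(46.68): V ← 46.68 m/s
adjust_airspeed(-6.66): V ← 46.68 -6.66 = 40.02 m/s
adjust_airspeed(-9.99): V ← 40.02 -9.99 = 30.03 m/s
adjust_airspeed(+10.63): V ← 30.03 +10.63 = 40.66 m/s
throttle_to(11240): rpm ← 11240
final state: V = 40.66 m/s, rpm = 11240 → n = rpm/60 = 187.333333 rev/s
J = V / (n·D) = 40.66 / (187.333333 × 2.861) = 0.075864
regime bands: climb J<0.6153 | cruise [0.6153, 1.2307) | windmill J≥1.2307
J = 0.0759 → climb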